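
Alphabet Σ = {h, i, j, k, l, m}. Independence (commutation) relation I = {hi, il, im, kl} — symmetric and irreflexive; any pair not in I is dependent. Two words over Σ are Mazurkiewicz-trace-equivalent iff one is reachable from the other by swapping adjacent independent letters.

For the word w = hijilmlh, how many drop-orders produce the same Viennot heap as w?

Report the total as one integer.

10

0(h) covers ∅
1(i) covers ∅
2(j) covers 0:h, 1:i
3(i) covers 2:j
4(l) covers 2:j
5(m) covers 4:l
6(l) covers 5:m
7(h) covers 6:l
floor of heap: 0:h, 1:i
completions by unplaced set U, small U first (add the entries for U minus each lowest piece of U):
  |U|=1: {3}:1  {7}:1
  |U|=2: {3,7}:2  {6,7}:1
  |U|=3: {3,6,7}:3  {5,6,7}:1
  |U|=4: {3,5,6,7}:4  {4,5,6,7}:1
  |U|=5: {3,4,5,6,7}:5
  |U|=6: {2,3,4,5,6,7}:5
  start at 0(h): 5
  start at 1(i): 5
sum over floor = 10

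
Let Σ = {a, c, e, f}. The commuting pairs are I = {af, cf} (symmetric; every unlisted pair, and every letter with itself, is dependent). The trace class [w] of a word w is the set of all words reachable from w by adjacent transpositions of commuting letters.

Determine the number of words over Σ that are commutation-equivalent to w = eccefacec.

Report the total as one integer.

#0=e has no predecessor
#1=c depends on [0:e]
#2=c depends on [1:c]
#3=e depends on [2:c]
#4=f depends on [3:e]
#5=a depends on [3:e]
#6=c depends on [5:a]
#7=e depends on [4:f, 6:c]
#8=c depends on [7:e]
sources: [0:e]
N(rest) = Σ N(rest − s) over sources s of rest; N(one piece) = 1:
  size 1 → [8]=1
  size 2 → [7,8]=1
  size 3 → [4,7,8]=1  [6,7,8]=1
  size 4 → [4,6,7,8]=2  [5,6,7,8]=1
  size 5 → [4,5,6,7,8]=3
  size 6 → [3,4,5,6,7,8]=3
  size 7 → [2,3,4,5,6,7,8]=3
  first=0(e) contributes 3

3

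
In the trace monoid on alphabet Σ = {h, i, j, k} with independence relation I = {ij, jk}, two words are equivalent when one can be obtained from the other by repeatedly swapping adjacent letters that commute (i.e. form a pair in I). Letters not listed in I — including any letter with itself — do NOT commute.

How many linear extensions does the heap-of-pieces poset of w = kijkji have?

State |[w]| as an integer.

#0=k has no predecessor
#1=i depends on [0:k]
#2=j has no predecessor
#3=k depends on [1:i]
#4=j depends on [2:j]
#5=i depends on [3:k]
sources: [0:k, 2:j]
N(rest) = Σ N(rest − s) over sources s of rest; N(one piece) = 1:
  size 1 → [4]=1  [5]=1
  size 2 → [2,4]=1  [3,5]=1  [4,5]=2
  size 3 → [1,3,5]=1  [2,4,5]=3  [3,4,5]=3
  size 4 → [0,1,3,5]=1  [1,3,4,5]=4  [2,3,4,5]=6
  first=0(k) contributes 10
  first=2(j) contributes 5
|[w]| = 15

15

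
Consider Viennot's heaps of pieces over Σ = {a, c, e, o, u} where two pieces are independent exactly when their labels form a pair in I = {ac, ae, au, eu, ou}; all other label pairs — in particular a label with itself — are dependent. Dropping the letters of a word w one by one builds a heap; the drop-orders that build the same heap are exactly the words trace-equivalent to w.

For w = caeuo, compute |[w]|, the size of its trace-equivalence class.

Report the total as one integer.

11

#0=c has no predecessor
#1=a has no predecessor
#2=e depends on [0:c]
#3=u depends on [0:c]
#4=o depends on [1:a, 2:e]
sources: [0:c, 1:a]
N(rest) = Σ N(rest − s) over sources s of rest; N(one piece) = 1:
  size 1 → [3]=1  [4]=1
  size 2 → [1,4]=1  [2,4]=1  [3,4]=2
  size 3 → [1,2,4]=2  [1,3,4]=3  [2,3,4]=3
  first=0(c) contributes 8
  first=1(a) contributes 3
|[w]| = 11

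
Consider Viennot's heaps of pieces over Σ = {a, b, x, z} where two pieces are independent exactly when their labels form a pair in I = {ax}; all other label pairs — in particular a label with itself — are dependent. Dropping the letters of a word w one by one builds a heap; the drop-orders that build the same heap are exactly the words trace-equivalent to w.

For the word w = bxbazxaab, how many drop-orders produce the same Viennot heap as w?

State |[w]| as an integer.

0(b) covers ∅
1(x) covers 0:b
2(b) covers 1:x
3(a) covers 2:b
4(z) covers 3:a
5(x) covers 4:z
6(a) covers 4:z
7(a) covers 6:a
8(b) covers 5:x, 7:a
floor of heap: 0:b
completions by unplaced set U, small U first (add the entries for U minus each lowest piece of U):
  |U|=1: {8}:1
  |U|=2: {5,8}:1  {7,8}:1
  |U|=3: {5,7,8}:2  {6,7,8}:1
  |U|=4: {5,6,7,8}:3
  |U|=5: {4,5,6,7,8}:3
  |U|=6: {3,4,5,6,7,8}:3
  |U|=7: {2,3,4,5,6,7,8}:3
  start at 0(b): 3

3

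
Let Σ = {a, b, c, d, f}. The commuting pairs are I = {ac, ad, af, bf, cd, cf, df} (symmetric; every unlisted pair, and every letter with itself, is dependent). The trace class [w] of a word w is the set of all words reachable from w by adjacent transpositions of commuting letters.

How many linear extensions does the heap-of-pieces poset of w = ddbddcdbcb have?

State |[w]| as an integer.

piece 0:d — minimal
piece 1:d rests on {0:d}
piece 2:b rests on {1:d}
piece 3:d rests on {2:b}
piece 4:d rests on {3:d}
piece 5:c rests on {2:b}
piece 6:d rests on {4:d}
piece 7:b rests on {5:c, 6:d}
piece 8:c rests on {7:b}
piece 9:b rests on {8:c}
minimal pieces: {0:d}
ways to finish when only these pieces remain (= sum over removing one remaining piece with nothing left below it):
  1 left: {9}→1
  2 left: {8,9}→1
  3 left: {7,8,9}→1
  4 left: {5,7,8,9}→1  {6,7,8,9}→1
  5 left: {4,6,7,8,9}→1  {5,6,7,8,9}→2
  6 left: {3,4,6,7,8,9}→1  {4,5,6,7,8,9}→3
  7 left: {3,4,5,6,7,8,9}→4
  8 left: {2,3,4,5,6,7,8,9}→4
  placing 0:d first → 4 extensions

4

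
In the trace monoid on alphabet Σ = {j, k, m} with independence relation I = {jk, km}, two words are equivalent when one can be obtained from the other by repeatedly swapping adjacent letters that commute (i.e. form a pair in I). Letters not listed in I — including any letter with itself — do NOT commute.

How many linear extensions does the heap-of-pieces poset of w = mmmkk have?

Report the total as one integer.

piece 0:m — minimal
piece 1:m rests on {0:m}
piece 2:m rests on {1:m}
piece 3:k — minimal
piece 4:k rests on {3:k}
minimal pieces: {0:m, 3:k}
ways to finish when only these pieces remain (= sum over removing one remaining piece with nothing left below it):
  1 left: {2}→1  {4}→1
  2 left: {1,2}→1  {2,4}→2  {3,4}→1
  3 left: {0,1,2}→1  {1,2,4}→3  {2,3,4}→3
  placing 0:m first → 6 extensions
  placing 3:k first → 4 extensions
total linear extensions = 10

10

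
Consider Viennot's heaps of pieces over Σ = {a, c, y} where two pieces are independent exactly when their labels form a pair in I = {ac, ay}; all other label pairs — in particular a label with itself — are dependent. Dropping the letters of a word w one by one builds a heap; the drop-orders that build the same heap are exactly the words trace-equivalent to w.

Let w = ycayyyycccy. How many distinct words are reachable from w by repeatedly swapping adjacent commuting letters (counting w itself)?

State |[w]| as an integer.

0(y) covers ∅
1(c) covers 0:y
2(a) covers ∅
3(y) covers 1:c
4(y) covers 3:y
5(y) covers 4:y
6(y) covers 5:y
7(c) covers 6:y
8(c) covers 7:c
9(c) covers 8:c
10(y) covers 9:c
floor of heap: 0:y, 2:a
completions by unplaced set U, small U first (add the entries for U minus each lowest piece of U):
  |U|=1: {2}:1  {10}:1
  |U|=2: {2,10}:2  {9,10}:1
  |U|=3: {2,9,10}:3  {8,9,10}:1
  |U|=4: {2,8,9,10}:4  {7,8,9,10}:1
  |U|=5: {2,7,8,9,10}:5  {6,7,8,9,10}:1
  |U|=6: {2,6,7,8,9,10}:6  {5,6,7,8,9,10}:1
  |U|=7: {2,5,6,7,8,9,10}:7  {4,5,6,7,8,9,10}:1
  |U|=8: {2,4,5,6,7,8,9,10}:8  {3,4,5,6,7,8,9,10}:1
  |U|=9: {1,3,4,5,6,7,8,9,10}:1  {2,3,4,5,6,7,8,9,10}:9
  start at 0(y): 10
  start at 2(a): 1
sum over floor = 11

11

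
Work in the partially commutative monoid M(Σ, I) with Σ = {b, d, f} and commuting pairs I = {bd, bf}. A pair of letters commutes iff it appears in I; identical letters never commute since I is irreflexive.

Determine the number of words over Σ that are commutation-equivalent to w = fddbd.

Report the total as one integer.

5

0(f) covers ∅
1(d) covers 0:f
2(d) covers 1:d
3(b) covers ∅
4(d) covers 2:d
floor of heap: 0:f, 3:b
completions by unplaced set U, small U first (add the entries for U minus each lowest piece of U):
  |U|=1: {3}:1  {4}:1
  |U|=2: {2,4}:1  {3,4}:2
  |U|=3: {1,2,4}:1  {2,3,4}:3
  start at 0(f): 4
  start at 3(b): 1
sum over floor = 5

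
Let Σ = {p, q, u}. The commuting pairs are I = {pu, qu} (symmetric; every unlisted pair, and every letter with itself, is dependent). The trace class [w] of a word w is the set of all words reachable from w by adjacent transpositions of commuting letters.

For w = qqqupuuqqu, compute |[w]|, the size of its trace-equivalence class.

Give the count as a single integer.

piece 0:q — minimal
piece 1:q rests on {0:q}
piece 2:q rests on {1:q}
piece 3:u — minimal
piece 4:p rests on {2:q}
piece 5:u rests on {3:u}
piece 6:u rests on {5:u}
piece 7:q rests on {4:p}
piece 8:q rests on {7:q}
piece 9:u rests on {6:u}
minimal pieces: {0:q, 3:u}
ways to finish when only these pieces remain (= sum over removing one remaining piece with nothing left below it):
  1 left: {8}→1  {9}→1
  2 left: {6,9}→1  {7,8}→1  {8,9}→2
  3 left: {4,7,8}→1  {5,6,9}→1  {6,8,9}→3  {7,8,9}→3
  4 left: {2,4,7,8}→1  {3,5,6,9}→1  {4,7,8,9}→4  {5,6,8,9}→4  {6,7,8,9}→6
  5 left: {1,2,4,7,8}→1  {2,4,7,8,9}→5  {3,5,6,8,9}→5  {4,6,7,8,9}→10  {5,6,7,8,9}→10
  6 left: {0,1,2,4,7,8}→1  {1,2,4,7,8,9}→6  {2,4,6,7,8,9}→15  {3,5,6,7,8,9}→15  {4,5,6,7,8,9}→20
  7 left: {0,1,2,4,7,8,9}→7  {1,2,4,6,7,8,9}→21  {2,4,5,6,7,8,9}→35  {3,4,5,6,7,8,9}→35
  8 left: {0,1,2,4,6,7,8,9}→28  {1,2,4,5,6,7,8,9}→56  {2,3,4,5,6,7,8,9}→70
  placing 0:q first → 126 extensions
  placing 3:u first → 84 extensions
total linear extensions = 210

210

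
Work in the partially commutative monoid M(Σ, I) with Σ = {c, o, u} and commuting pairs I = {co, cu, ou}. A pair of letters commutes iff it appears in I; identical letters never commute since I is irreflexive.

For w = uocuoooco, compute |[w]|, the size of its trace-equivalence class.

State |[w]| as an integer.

756

0(u) covers ∅
1(o) covers ∅
2(c) covers ∅
3(u) covers 0:u
4(o) covers 1:o
5(o) covers 4:o
6(o) covers 5:o
7(c) covers 2:c
8(o) covers 6:o
floor of heap: 0:u, 1:o, 2:c
completions by unplaced set U, small U first (add the entries for U minus each lowest piece of U):
  |U|=1: {3}:1  {7}:1  {8}:1
  |U|=2: {0,3}:1  {2,7}:1  {3,7}:2  {3,8}:2  {6,8}:1  {7,8}:2
  |U|=3: {0,3,7}:3  {0,3,8}:3  {2,3,7}:3  {2,7,8}:3  {3,6,8}:3  {3,7,8}:6  {5,6,8}:1  {6,7,8}:3
  |U|=4: {0,2,3,7}:6  {0,3,6,8}:6  {0,3,7,8}:12  {2,3,7,8}:12  {2,6,7,8}:6  {3,5,6,8}:4  {3,6,7,8}:12  {4,5,6,8}:1  {5,6,7,8}:4
  |U|=5: {0,2,3,7,8}:30  {0,3,5,6,8}:10  {0,3,6,7,8}:30  {1,4,5,6,8}:1  {2,3,6,7,8}:30  {2,5,6,7,8}:10  {3,4,5,6,8}:5  {3,5,6,7,8}:20  {4,5,6,7,8}:5
  |U|=6: {0,2,3,6,7,8}:90  {0,3,4,5,6,8}:15  {0,3,5,6,7,8}:60  {1,3,4,5,6,8}:6  {1,4,5,6,7,8}:6  {2,3,5,6,7,8}:60  {2,4,5,6,7,8}:15  {3,4,5,6,7,8}:30
  |U|=7: {0,1,3,4,5,6,8}:21  {0,2,3,5,6,7,8}:210  {0,3,4,5,6,7,8}:105  {1,2,4,5,6,7,8}:21  {1,3,4,5,6,7,8}:42  {2,3,4,5,6,7,8}:105
  start at 0(u): 168
  start at 1(o): 420
  start at 2(c): 168
sum over floor = 756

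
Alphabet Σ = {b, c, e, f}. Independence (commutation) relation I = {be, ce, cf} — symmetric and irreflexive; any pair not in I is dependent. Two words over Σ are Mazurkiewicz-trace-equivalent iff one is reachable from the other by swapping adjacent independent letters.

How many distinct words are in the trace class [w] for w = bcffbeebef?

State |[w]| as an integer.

40

piece 0:b — minimal
piece 1:c rests on {0:b}
piece 2:f rests on {0:b}
piece 3:f rests on {2:f}
piece 4:b rests on {1:c, 3:f}
piece 5:e rests on {3:f}
piece 6:e rests on {5:e}
piece 7:b rests on {4:b}
piece 8:e rests on {6:e}
piece 9:f rests on {7:b, 8:e}
minimal pieces: {0:b}
ways to finish when only these pieces remain (= sum over removing one remaining piece with nothing left below it):
  1 left: {9}→1
  2 left: {7,9}→1  {8,9}→1
  3 left: {4,7,9}→1  {6,8,9}→1  {7,8,9}→2
  4 left: {1,4,7,9}→1  {4,7,8,9}→3  {5,6,8,9}→1  {6,7,8,9}→3
  5 left: {1,4,7,8,9}→4  {4,6,7,8,9}→6  {5,6,7,8,9}→4
  6 left: {1,4,6,7,8,9}→10  {4,5,6,7,8,9}→10
  7 left: {1,4,5,6,7,8,9}→20  {3,4,5,6,7,8,9}→10
  8 left: {1,3,4,5,6,7,8,9}→30  {2,3,4,5,6,7,8,9}→10
  placing 0:b first → 40 extensions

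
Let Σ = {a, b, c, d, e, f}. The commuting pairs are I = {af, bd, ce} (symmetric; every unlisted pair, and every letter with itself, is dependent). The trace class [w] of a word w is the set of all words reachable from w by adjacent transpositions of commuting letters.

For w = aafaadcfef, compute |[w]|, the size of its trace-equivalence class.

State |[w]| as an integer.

5

drop 0:a onto floor
drop 1:a onto {0:a}
drop 2:f onto floor
drop 3:a onto {1:a}
drop 4:a onto {3:a}
drop 5:d onto {2:f, 4:a}
drop 6:c onto {5:d}
drop 7:f onto {6:c}
drop 8:e onto {7:f}
drop 9:f onto {8:e}
ground layer = {0:a, 2:f}
drop-orders for the pieces not yet dropped (sum over which currently-grounded one goes next):
  1 to go: {9} 1
  2 to go: {8,9} 1
  3 to go: {7,8,9} 1
  4 to go: {6,7,8,9} 1
  5 to go: {5,6,7,8,9} 1
  6 to go: {2,5,6,7,8,9} 1  {4,5,6,7,8,9} 1
  7 to go: {2,4,5,6,7,8,9} 2  {3,4,5,6,7,8,9} 1
  8 to go: {1,3,4,5,6,7,8,9} 1  {2,3,4,5,6,7,8,9} 3
  if 0:a drops first: 4 orders
  if 2:f drops first: 1 orders
heap linearizations: 5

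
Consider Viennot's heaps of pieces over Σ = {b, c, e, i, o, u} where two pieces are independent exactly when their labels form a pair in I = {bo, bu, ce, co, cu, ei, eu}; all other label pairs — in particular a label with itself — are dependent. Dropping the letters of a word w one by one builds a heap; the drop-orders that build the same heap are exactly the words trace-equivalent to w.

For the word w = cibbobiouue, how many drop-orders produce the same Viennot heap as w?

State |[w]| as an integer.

#0=c has no predecessor
#1=i depends on [0:c]
#2=b depends on [1:i]
#3=b depends on [2:b]
#4=o depends on [1:i]
#5=b depends on [3:b]
#6=i depends on [4:o, 5:b]
#7=o depends on [6:i]
#8=u depends on [7:o]
#9=u depends on [8:u]
#10=e depends on [7:o]
sources: [0:c]
N(rest) = Σ N(rest − s) over sources s of rest; N(one piece) = 1:
  size 1 → [9]=1  [10]=1
  size 2 → [8,9]=1  [9,10]=2
  size 3 → [8,9,10]=3
  size 4 → [7,8,9,10]=3
  size 5 → [6,7,8,9,10]=3
  size 6 → [4,6,7,8,9,10]=3  [5,6,7,8,9,10]=3
  size 7 → [3,5,6,7,8,9,10]=3  [4,5,6,7,8,9,10]=6
  size 8 → [2,3,5,6,7,8,9,10]=3  [3,4,5,6,7,8,9,10]=9
  size 9 → [2,3,4,5,6,7,8,9,10]=12
  first=0(c) contributes 12

12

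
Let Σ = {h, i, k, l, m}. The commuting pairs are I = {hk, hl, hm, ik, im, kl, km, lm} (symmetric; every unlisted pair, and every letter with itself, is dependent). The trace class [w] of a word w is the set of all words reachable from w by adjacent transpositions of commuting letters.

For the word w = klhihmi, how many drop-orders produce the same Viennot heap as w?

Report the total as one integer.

84

0(k) covers ∅
1(l) covers ∅
2(h) covers ∅
3(i) covers 1:l, 2:h
4(h) covers 3:i
5(m) covers ∅
6(i) covers 4:h
floor of heap: 0:k, 1:l, 2:h, 5:m
completions by unplaced set U, small U first (add the entries for U minus each lowest piece of U):
  |U|=1: {0}:1  {5}:1  {6}:1
  |U|=2: {0,5}:2  {0,6}:2  {4,6}:1  {5,6}:2
  |U|=3: {0,4,6}:3  {0,5,6}:6  {3,4,6}:1  {4,5,6}:3
  |U|=4: {0,3,4,6}:4  {0,4,5,6}:12  {1,3,4,6}:1  {2,3,4,6}:1  {3,4,5,6}:4
  |U|=5: {0,1,3,4,6}:5  {0,2,3,4,6}:5  {0,3,4,5,6}:20  {1,2,3,4,6}:2  {1,3,4,5,6}:5  {2,3,4,5,6}:5
  start at 0(k): 12
  start at 1(l): 30
  start at 2(h): 30
  start at 5(m): 12
sum over floor = 84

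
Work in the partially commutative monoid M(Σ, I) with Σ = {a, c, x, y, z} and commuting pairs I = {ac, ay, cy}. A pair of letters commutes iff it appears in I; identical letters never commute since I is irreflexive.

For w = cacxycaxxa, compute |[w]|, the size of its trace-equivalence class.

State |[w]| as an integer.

18

0(c) covers ∅
1(a) covers ∅
2(c) covers 0:c
3(x) covers 1:a, 2:c
4(y) covers 3:x
5(c) covers 3:x
6(a) covers 3:x
7(x) covers 4:y, 5:c, 6:a
8(x) covers 7:x
9(a) covers 8:x
floor of heap: 0:c, 1:a
completions by unplaced set U, small U first (add the entries for U minus each lowest piece of U):
  |U|=1: {9}:1
  |U|=2: {8,9}:1
  |U|=3: {7,8,9}:1
  |U|=4: {4,7,8,9}:1  {5,7,8,9}:1  {6,7,8,9}:1
  |U|=5: {4,5,7,8,9}:2  {4,6,7,8,9}:2  {5,6,7,8,9}:2
  |U|=6: {4,5,6,7,8,9}:6
  |U|=7: {3,4,5,6,7,8,9}:6
  |U|=8: {1,3,4,5,6,7,8,9}:6  {2,3,4,5,6,7,8,9}:6
  start at 0(c): 12
  start at 1(a): 6
sum over floor = 18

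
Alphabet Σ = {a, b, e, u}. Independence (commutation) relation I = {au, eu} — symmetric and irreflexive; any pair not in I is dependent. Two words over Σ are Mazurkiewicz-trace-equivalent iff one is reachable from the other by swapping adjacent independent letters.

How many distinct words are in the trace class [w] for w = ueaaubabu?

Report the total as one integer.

piece 0:u — minimal
piece 1:e — minimal
piece 2:a rests on {1:e}
piece 3:a rests on {2:a}
piece 4:u rests on {0:u}
piece 5:b rests on {3:a, 4:u}
piece 6:a rests on {5:b}
piece 7:b rests on {6:a}
piece 8:u rests on {7:b}
minimal pieces: {0:u, 1:e}
ways to finish when only these pieces remain (= sum over removing one remaining piece with nothing left below it):
  1 left: {8}→1
  2 left: {7,8}→1
  3 left: {6,7,8}→1
  4 left: {5,6,7,8}→1
  5 left: {3,5,6,7,8}→1  {4,5,6,7,8}→1
  6 left: {0,4,5,6,7,8}→1  {2,3,5,6,7,8}→1  {3,4,5,6,7,8}→2
  7 left: {0,3,4,5,6,7,8}→3  {1,2,3,5,6,7,8}→1  {2,3,4,5,6,7,8}→3
  placing 0:u first → 4 extensions
  placing 1:e first → 6 extensions
total linear extensions = 10

10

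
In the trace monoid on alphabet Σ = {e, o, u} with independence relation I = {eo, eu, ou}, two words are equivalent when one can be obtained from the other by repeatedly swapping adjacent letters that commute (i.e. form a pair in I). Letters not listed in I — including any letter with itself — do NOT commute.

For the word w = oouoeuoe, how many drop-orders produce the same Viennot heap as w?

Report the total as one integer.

420

#0=o has no predecessor
#1=o depends on [0:o]
#2=u has no predecessor
#3=o depends on [1:o]
#4=e has no predecessor
#5=u depends on [2:u]
#6=o depends on [3:o]
#7=e depends on [4:e]
sources: [0:o, 2:u, 4:e]
N(rest) = Σ N(rest − s) over sources s of rest; N(one piece) = 1:
  size 1 → [5]=1  [6]=1  [7]=1
  size 2 → [2,5]=1  [3,6]=1  [4,7]=1  [5,6]=2  [5,7]=2  [6,7]=2
  size 3 → [1,3,6]=1  [2,5,6]=3  [2,5,7]=3  [3,5,6]=3  [3,6,7]=3  [4,5,7]=3  [4,6,7]=3  [5,6,7]=6
  size 4 → [0,1,3,6]=1  [1,3,5,6]=4  [1,3,6,7]=4  [2,3,5,6]=6  [2,4,5,7]=6  [2,5,6,7]=12  [3,4,6,7]=6  [3,5,6,7]=12  [4,5,6,7]=12
  size 5 → [0,1,3,5,6]=5  [0,1,3,6,7]=5  [1,2,3,5,6]=10  [1,3,4,6,7]=10  [1,3,5,6,7]=20  [2,3,5,6,7]=30  [2,4,5,6,7]=30  [3,4,5,6,7]=30
  size 6 → [0,1,2,3,5,6]=15  [0,1,3,4,6,7]=15  [0,1,3,5,6,7]=30  [1,2,3,5,6,7]=60  [1,3,4,5,6,7]=60  [2,3,4,5,6,7]=90
  first=0(o) contributes 210
  first=2(u) contributes 105
  first=4(e) contributes 105
|[w]| = 420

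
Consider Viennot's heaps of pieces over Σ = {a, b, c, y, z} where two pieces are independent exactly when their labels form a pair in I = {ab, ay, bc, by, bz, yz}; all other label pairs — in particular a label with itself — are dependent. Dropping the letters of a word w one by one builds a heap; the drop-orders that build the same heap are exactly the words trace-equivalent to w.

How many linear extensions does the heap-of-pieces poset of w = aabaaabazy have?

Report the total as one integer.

piece 0:a — minimal
piece 1:a rests on {0:a}
piece 2:b — minimal
piece 3:a rests on {1:a}
piece 4:a rests on {3:a}
piece 5:a rests on {4:a}
piece 6:b rests on {2:b}
piece 7:a rests on {5:a}
piece 8:z rests on {7:a}
piece 9:y — minimal
minimal pieces: {0:a, 2:b, 9:y}
ways to finish when only these pieces remain (= sum over removing one remaining piece with nothing left below it):
  1 left: {6}→1  {8}→1  {9}→1
  2 left: {2,6}→1  {6,8}→2  {6,9}→2  {7,8}→1  {8,9}→2
  3 left: {2,6,8}→3  {2,6,9}→3  {5,7,8}→1  {6,7,8}→3  {6,8,9}→6  {7,8,9}→3
  4 left: {2,6,7,8}→6  {2,6,8,9}→12  {4,5,7,8}→1  {5,6,7,8}→4  {5,7,8,9}→4  {6,7,8,9}→12
  5 left: {2,5,6,7,8}→10  {2,6,7,8,9}→30  {3,4,5,7,8}→1  {4,5,6,7,8}→5  {4,5,7,8,9}→5  {5,6,7,8,9}→20
  6 left: {1,3,4,5,7,8}→1  {2,4,5,6,7,8}→15  {2,5,6,7,8,9}→60  {3,4,5,6,7,8}→6  {3,4,5,7,8,9}→6  {4,5,6,7,8,9}→30
  7 left: {0,1,3,4,5,7,8}→1  {1,3,4,5,6,7,8}→7  {1,3,4,5,7,8,9}→7  {2,3,4,5,6,7,8}→21  {2,4,5,6,7,8,9}→105  {3,4,5,6,7,8,9}→42
  8 left: {0,1,3,4,5,6,7,8}→8  {0,1,3,4,5,7,8,9}→8  {1,2,3,4,5,6,7,8}→28  {1,3,4,5,6,7,8,9}→56  {2,3,4,5,6,7,8,9}→168
  placing 0:a first → 252 extensions
  placing 2:b first → 72 extensions
  placing 9:y first → 36 extensions
total linear extensions = 360

360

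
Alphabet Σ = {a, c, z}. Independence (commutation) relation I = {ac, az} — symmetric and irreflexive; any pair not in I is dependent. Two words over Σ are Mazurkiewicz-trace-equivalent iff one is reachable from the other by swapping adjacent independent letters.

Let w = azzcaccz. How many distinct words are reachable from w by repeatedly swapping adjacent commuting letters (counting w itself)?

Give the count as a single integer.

0(a) covers ∅
1(z) covers ∅
2(z) covers 1:z
3(c) covers 2:z
4(a) covers 0:a
5(c) covers 3:c
6(c) covers 5:c
7(z) covers 6:c
floor of heap: 0:a, 1:z
completions by unplaced set U, small U first (add the entries for U minus each lowest piece of U):
  |U|=1: {4}:1  {7}:1
  |U|=2: {0,4}:1  {4,7}:2  {6,7}:1
  |U|=3: {0,4,7}:3  {4,6,7}:3  {5,6,7}:1
  |U|=4: {0,4,6,7}:6  {3,5,6,7}:1  {4,5,6,7}:4
  |U|=5: {0,4,5,6,7}:10  {2,3,5,6,7}:1  {3,4,5,6,7}:5
  |U|=6: {0,3,4,5,6,7}:15  {1,2,3,5,6,7}:1  {2,3,4,5,6,7}:6
  start at 0(a): 7
  start at 1(z): 21
sum over floor = 28

28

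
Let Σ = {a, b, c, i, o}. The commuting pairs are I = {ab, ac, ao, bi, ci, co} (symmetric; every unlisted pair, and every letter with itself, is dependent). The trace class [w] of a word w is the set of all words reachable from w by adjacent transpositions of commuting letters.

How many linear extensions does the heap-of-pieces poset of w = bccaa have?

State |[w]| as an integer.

10

0(b) covers ∅
1(c) covers 0:b
2(c) covers 1:c
3(a) covers ∅
4(a) covers 3:a
floor of heap: 0:b, 3:a
completions by unplaced set U, small U first (add the entries for U minus each lowest piece of U):
  |U|=1: {2}:1  {4}:1
  |U|=2: {1,2}:1  {2,4}:2  {3,4}:1
  |U|=3: {0,1,2}:1  {1,2,4}:3  {2,3,4}:3
  start at 0(b): 6
  start at 3(a): 4
sum over floor = 10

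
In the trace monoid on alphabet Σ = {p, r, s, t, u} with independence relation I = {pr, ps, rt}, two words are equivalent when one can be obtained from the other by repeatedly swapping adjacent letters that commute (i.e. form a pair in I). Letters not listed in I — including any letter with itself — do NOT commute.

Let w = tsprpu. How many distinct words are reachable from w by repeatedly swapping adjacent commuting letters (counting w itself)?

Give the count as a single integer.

6

drop 0:t onto floor
drop 1:s onto {0:t}
drop 2:p onto {0:t}
drop 3:r onto {1:s}
drop 4:p onto {2:p}
drop 5:u onto {3:r, 4:p}
ground layer = {0:t}
drop-orders for the pieces not yet dropped (sum over which currently-grounded one goes next):
  1 to go: {5} 1
  2 to go: {3,5} 1  {4,5} 1
  3 to go: {1,3,5} 1  {2,4,5} 1  {3,4,5} 2
  4 to go: {1,3,4,5} 3  {2,3,4,5} 3
  if 0:t drops first: 6 orders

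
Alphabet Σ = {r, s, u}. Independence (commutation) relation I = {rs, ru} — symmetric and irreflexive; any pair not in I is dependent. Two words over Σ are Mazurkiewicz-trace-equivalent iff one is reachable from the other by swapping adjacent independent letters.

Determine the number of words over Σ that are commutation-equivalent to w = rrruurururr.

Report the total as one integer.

330

piece 0:r — minimal
piece 1:r rests on {0:r}
piece 2:r rests on {1:r}
piece 3:u — minimal
piece 4:u rests on {3:u}
piece 5:r rests on {2:r}
piece 6:u rests on {4:u}
piece 7:r rests on {5:r}
piece 8:u rests on {6:u}
piece 9:r rests on {7:r}
piece 10:r rests on {9:r}
minimal pieces: {0:r, 3:u}
ways to finish when only these pieces remain (= sum over removing one remaining piece with nothing left below it):
  1 left: {8}→1  {10}→1
  2 left: {6,8}→1  {8,10}→2  {9,10}→1
  3 left: {4,6,8}→1  {6,8,10}→3  {7,9,10}→1  {8,9,10}→3
  4 left: {3,4,6,8}→1  {4,6,8,10}→4  {5,7,9,10}→1  {6,8,9,10}→6  {7,8,9,10}→4
  5 left: {2,5,7,9,10}→1  {3,4,6,8,10}→5  {4,6,8,9,10}→10  {5,7,8,9,10}→5  {6,7,8,9,10}→10
  6 left: {1,2,5,7,9,10}→1  {2,5,7,8,9,10}→6  {3,4,6,8,9,10}→15  {4,6,7,8,9,10}→20  {5,6,7,8,9,10}→15
  7 left: {0,1,2,5,7,9,10}→1  {1,2,5,7,8,9,10}→7  {2,5,6,7,8,9,10}→21  {3,4,6,7,8,9,10}→35  {4,5,6,7,8,9,10}→35
  8 left: {0,1,2,5,7,8,9,10}→8  {1,2,5,6,7,8,9,10}→28  {2,4,5,6,7,8,9,10}→56  {3,4,5,6,7,8,9,10}→70
  9 left: {0,1,2,5,6,7,8,9,10}→36  {1,2,4,5,6,7,8,9,10}→84  {2,3,4,5,6,7,8,9,10}→126
  placing 0:r first → 210 extensions
  placing 3:u first → 120 extensions
total linear extensions = 330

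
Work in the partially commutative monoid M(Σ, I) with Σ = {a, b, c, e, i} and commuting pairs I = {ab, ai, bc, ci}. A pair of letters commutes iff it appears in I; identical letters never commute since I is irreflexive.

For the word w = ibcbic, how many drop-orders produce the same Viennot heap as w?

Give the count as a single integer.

drop 0:i onto floor
drop 1:b onto {0:i}
drop 2:c onto floor
drop 3:b onto {1:b}
drop 4:i onto {3:b}
drop 5:c onto {2:c}
ground layer = {0:i, 2:c}
drop-orders for the pieces not yet dropped (sum over which currently-grounded one goes next):
  1 to go: {4} 1  {5} 1
  2 to go: {2,5} 1  {3,4} 1  {4,5} 2
  3 to go: {1,3,4} 1  {2,4,5} 3  {3,4,5} 3
  4 to go: {0,1,3,4} 1  {1,3,4,5} 4  {2,3,4,5} 6
  if 0:i drops first: 10 orders
  if 2:c drops first: 5 orders
heap linearizations: 15

15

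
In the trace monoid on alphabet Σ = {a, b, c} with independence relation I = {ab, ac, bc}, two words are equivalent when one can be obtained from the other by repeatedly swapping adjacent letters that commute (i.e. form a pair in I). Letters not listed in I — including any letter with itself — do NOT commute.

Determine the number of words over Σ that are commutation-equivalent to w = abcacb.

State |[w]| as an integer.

90

0(a) covers ∅
1(b) covers ∅
2(c) covers ∅
3(a) covers 0:a
4(c) covers 2:c
5(b) covers 1:b
floor of heap: 0:a, 1:b, 2:c
completions by unplaced set U, small U first (add the entries for U minus each lowest piece of U):
  |U|=1: {3}:1  {4}:1  {5}:1
  |U|=2: {0,3}:1  {1,5}:1  {2,4}:1  {3,4}:2  {3,5}:2  {4,5}:2
  |U|=3: {0,3,4}:3  {0,3,5}:3  {1,3,5}:3  {1,4,5}:3  {2,3,4}:3  {2,4,5}:3  {3,4,5}:6
  |U|=4: {0,1,3,5}:6  {0,2,3,4}:6  {0,3,4,5}:12  {1,2,4,5}:6  {1,3,4,5}:12  {2,3,4,5}:12
  start at 0(a): 30
  start at 1(b): 30
  start at 2(c): 30
sum over floor = 90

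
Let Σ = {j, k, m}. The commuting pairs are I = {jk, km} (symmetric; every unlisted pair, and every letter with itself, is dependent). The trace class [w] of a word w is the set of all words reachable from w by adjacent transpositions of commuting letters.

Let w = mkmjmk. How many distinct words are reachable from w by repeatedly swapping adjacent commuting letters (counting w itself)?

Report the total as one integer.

#0=m has no predecessor
#1=k has no predecessor
#2=m depends on [0:m]
#3=j depends on [2:m]
#4=m depends on [3:j]
#5=k depends on [1:k]
sources: [0:m, 1:k]
N(rest) = Σ N(rest − s) over sources s of rest; N(one piece) = 1:
  size 1 → [4]=1  [5]=1
  size 2 → [1,5]=1  [3,4]=1  [4,5]=2
  size 3 → [1,4,5]=3  [2,3,4]=1  [3,4,5]=3
  size 4 → [0,2,3,4]=1  [1,3,4,5]=6  [2,3,4,5]=4
  first=0(m) contributes 10
  first=1(k) contributes 5
|[w]| = 15

15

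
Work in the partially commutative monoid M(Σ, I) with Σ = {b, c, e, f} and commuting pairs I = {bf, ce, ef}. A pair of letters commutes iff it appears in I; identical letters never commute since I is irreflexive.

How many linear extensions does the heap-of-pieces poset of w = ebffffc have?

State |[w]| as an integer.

piece 0:e — minimal
piece 1:b rests on {0:e}
piece 2:f — minimal
piece 3:f rests on {2:f}
piece 4:f rests on {3:f}
piece 5:f rests on {4:f}
piece 6:c rests on {1:b, 5:f}
minimal pieces: {0:e, 2:f}
ways to finish when only these pieces remain (= sum over removing one remaining piece with nothing left below it):
  1 left: {6}→1
  2 left: {1,6}→1  {5,6}→1
  3 left: {0,1,6}→1  {1,5,6}→2  {4,5,6}→1
  4 left: {0,1,5,6}→3  {1,4,5,6}→3  {3,4,5,6}→1
  5 left: {0,1,4,5,6}→6  {1,3,4,5,6}→4  {2,3,4,5,6}→1
  placing 0:e first → 5 extensions
  placing 2:f first → 10 extensions
total linear extensions = 15

15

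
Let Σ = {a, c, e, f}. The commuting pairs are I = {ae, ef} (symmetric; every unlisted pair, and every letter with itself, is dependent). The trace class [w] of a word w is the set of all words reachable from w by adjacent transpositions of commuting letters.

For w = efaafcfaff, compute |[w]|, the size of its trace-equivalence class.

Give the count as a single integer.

5

#0=e has no predecessor
#1=f has no predecessor
#2=a depends on [1:f]
#3=a depends on [2:a]
#4=f depends on [3:a]
#5=c depends on [0:e, 4:f]
#6=f depends on [5:c]
#7=a depends on [6:f]
#8=f depends on [7:a]
#9=f depends on [8:f]
sources: [0:e, 1:f]
N(rest) = Σ N(rest − s) over sources s of rest; N(one piece) = 1:
  size 1 → [9]=1
  size 2 → [8,9]=1
  size 3 → [7,8,9]=1
  size 4 → [6,7,8,9]=1
  size 5 → [5,6,7,8,9]=1
  size 6 → [0,5,6,7,8,9]=1  [4,5,6,7,8,9]=1
  size 7 → [0,4,5,6,7,8,9]=2  [3,4,5,6,7,8,9]=1
  size 8 → [0,3,4,5,6,7,8,9]=3  [2,3,4,5,6,7,8,9]=1
  first=0(e) contributes 1
  first=1(f) contributes 4
|[w]| = 5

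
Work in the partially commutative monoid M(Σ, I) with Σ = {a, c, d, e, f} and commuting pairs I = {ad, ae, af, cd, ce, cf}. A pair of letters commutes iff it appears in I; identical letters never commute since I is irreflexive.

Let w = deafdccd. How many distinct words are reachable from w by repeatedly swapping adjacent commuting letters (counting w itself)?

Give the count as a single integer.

piece 0:d — minimal
piece 1:e rests on {0:d}
piece 2:a — minimal
piece 3:f rests on {1:e}
piece 4:d rests on {3:f}
piece 5:c rests on {2:a}
piece 6:c rests on {5:c}
piece 7:d rests on {4:d}
minimal pieces: {0:d, 2:a}
ways to finish when only these pieces remain (= sum over removing one remaining piece with nothing left below it):
  1 left: {6}→1  {7}→1
  2 left: {4,7}→1  {5,6}→1  {6,7}→2
  3 left: {2,5,6}→1  {3,4,7}→1  {4,6,7}→3  {5,6,7}→3
  4 left: {1,3,4,7}→1  {2,5,6,7}→4  {3,4,6,7}→4  {4,5,6,7}→6
  5 left: {0,1,3,4,7}→1  {1,3,4,6,7}→5  {2,4,5,6,7}→10  {3,4,5,6,7}→10
  6 left: {0,1,3,4,6,7}→6  {1,3,4,5,6,7}→15  {2,3,4,5,6,7}→20
  placing 0:d first → 35 extensions
  placing 2:a first → 21 extensions
total linear extensions = 56

56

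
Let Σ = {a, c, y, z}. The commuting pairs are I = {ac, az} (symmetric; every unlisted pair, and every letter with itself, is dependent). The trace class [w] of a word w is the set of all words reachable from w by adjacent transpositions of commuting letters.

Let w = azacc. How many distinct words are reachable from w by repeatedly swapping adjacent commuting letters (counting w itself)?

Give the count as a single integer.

10

0(a) covers ∅
1(z) covers ∅
2(a) covers 0:a
3(c) covers 1:z
4(c) covers 3:c
floor of heap: 0:a, 1:z
completions by unplaced set U, small U first (add the entries for U minus each lowest piece of U):
  |U|=1: {2}:1  {4}:1
  |U|=2: {0,2}:1  {2,4}:2  {3,4}:1
  |U|=3: {0,2,4}:3  {1,3,4}:1  {2,3,4}:3
  start at 0(a): 4
  start at 1(z): 6
sum over floor = 10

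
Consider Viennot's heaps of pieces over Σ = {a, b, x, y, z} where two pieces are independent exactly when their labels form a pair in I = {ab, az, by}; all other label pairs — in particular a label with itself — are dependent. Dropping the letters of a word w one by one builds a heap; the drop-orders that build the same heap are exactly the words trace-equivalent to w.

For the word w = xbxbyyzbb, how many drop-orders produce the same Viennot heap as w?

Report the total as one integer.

3

drop 0:x onto floor
drop 1:b onto {0:x}
drop 2:x onto {1:b}
drop 3:b onto {2:x}
drop 4:y onto {2:x}
drop 5:y onto {4:y}
drop 6:z onto {3:b, 5:y}
drop 7:b onto {6:z}
drop 8:b onto {7:b}
ground layer = {0:x}
drop-orders for the pieces not yet dropped (sum over which currently-grounded one goes next):
  1 to go: {8} 1
  2 to go: {7,8} 1
  3 to go: {6,7,8} 1
  4 to go: {3,6,7,8} 1  {5,6,7,8} 1
  5 to go: {3,5,6,7,8} 2  {4,5,6,7,8} 1
  6 to go: {3,4,5,6,7,8} 3
  7 to go: {2,3,4,5,6,7,8} 3
  if 0:x drops first: 3 orders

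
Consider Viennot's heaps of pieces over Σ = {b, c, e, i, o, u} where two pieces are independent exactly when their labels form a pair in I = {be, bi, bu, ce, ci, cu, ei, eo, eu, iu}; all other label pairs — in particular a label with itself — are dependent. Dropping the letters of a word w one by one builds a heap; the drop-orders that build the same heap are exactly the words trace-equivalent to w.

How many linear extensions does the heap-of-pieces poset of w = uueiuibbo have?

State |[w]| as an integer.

piece 0:u — minimal
piece 1:u rests on {0:u}
piece 2:e — minimal
piece 3:i — minimal
piece 4:u rests on {1:u}
piece 5:i rests on {3:i}
piece 6:b — minimal
piece 7:b rests on {6:b}
piece 8:o rests on {4:u, 5:i, 7:b}
minimal pieces: {0:u, 2:e, 3:i, 6:b}
ways to finish when only these pieces remain (= sum over removing one remaining piece with nothing left below it):
  1 left: {2}→1  {8}→1
  2 left: {2,8}→2  {4,8}→1  {5,8}→1  {7,8}→1
  3 left: {1,4,8}→1  {2,4,8}→3  {2,5,8}→3  {2,7,8}→3  {3,5,8}→1  {4,5,8}→2  {4,7,8}→2  {5,7,8}→2  {6,7,8}→1
  4 left: {0,1,4,8}→1  {1,2,4,8}→4  {1,4,5,8}→3  {1,4,7,8}→3  {2,3,5,8}→4  {2,4,5,8}→8  {2,4,7,8}→8  {2,5,7,8}→8  {2,6,7,8}→4  {3,4,5,8}→3  {3,5,7,8}→3  {4,5,7,8}→6  {4,6,7,8}→3  {5,6,7,8}→3
  5 left: {0,1,2,4,8}→5  {0,1,4,5,8}→4  {0,1,4,7,8}→4  {1,2,4,5,8}→15  {1,2,4,7,8}→15  {1,3,4,5,8}→6  {1,4,5,7,8}→12  {1,4,6,7,8}→6  {2,3,4,5,8}→15  {2,3,5,7,8}→15  {2,4,5,7,8}→30  {2,4,6,7,8}→15  {2,5,6,7,8}→15  {3,4,5,7,8}→12  {3,5,6,7,8}→6  {4,5,6,7,8}→12
  6 left: {0,1,2,4,5,8}→24  {0,1,2,4,7,8}→24  {0,1,3,4,5,8}→10  {0,1,4,5,7,8}→20  {0,1,4,6,7,8}→10  {1,2,3,4,5,8}→36  {1,2,4,5,7,8}→72  {1,2,4,6,7,8}→36  {1,3,4,5,7,8}→30  {1,4,5,6,7,8}→30  {2,3,4,5,7,8}→72  {2,3,5,6,7,8}→36  {2,4,5,6,7,8}→72  {3,4,5,6,7,8}→30
  7 left: {0,1,2,3,4,5,8}→70  {0,1,2,4,5,7,8}→140  {0,1,2,4,6,7,8}→70  {0,1,3,4,5,7,8}→60  {0,1,4,5,6,7,8}→60  {1,2,3,4,5,7,8}→210  {1,2,4,5,6,7,8}→210  {1,3,4,5,6,7,8}→90  {2,3,4,5,6,7,8}→210
  placing 0:u first → 720 extensions
  placing 2:e first → 210 extensions
  placing 3:i first → 480 extensions
  placing 6:b first → 480 extensions
total linear extensions = 1890

1890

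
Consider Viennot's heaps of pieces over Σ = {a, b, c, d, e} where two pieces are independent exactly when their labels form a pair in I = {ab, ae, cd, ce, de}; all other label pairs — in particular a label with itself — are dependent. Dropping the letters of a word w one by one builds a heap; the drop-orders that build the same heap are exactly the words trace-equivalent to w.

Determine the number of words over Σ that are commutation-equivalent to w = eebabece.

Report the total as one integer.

18

drop 0:e onto floor
drop 1:e onto {0:e}
drop 2:b onto {1:e}
drop 3:a onto floor
drop 4:b onto {2:b}
drop 5:e onto {4:b}
drop 6:c onto {3:a, 4:b}
drop 7:e onto {5:e}
ground layer = {0:e, 3:a}
drop-orders for the pieces not yet dropped (sum over which currently-grounded one goes next):
  1 to go: {6} 1  {7} 1
  2 to go: {3,6} 1  {5,7} 1  {6,7} 2
  3 to go: {3,6,7} 3  {5,6,7} 3
  4 to go: {3,5,6,7} 6  {4,5,6,7} 3
  5 to go: {2,4,5,6,7} 3  {3,4,5,6,7} 9
  6 to go: {1,2,4,5,6,7} 3  {2,3,4,5,6,7} 12
  if 0:e drops first: 15 orders
  if 3:a drops first: 3 orders
heap linearizations: 18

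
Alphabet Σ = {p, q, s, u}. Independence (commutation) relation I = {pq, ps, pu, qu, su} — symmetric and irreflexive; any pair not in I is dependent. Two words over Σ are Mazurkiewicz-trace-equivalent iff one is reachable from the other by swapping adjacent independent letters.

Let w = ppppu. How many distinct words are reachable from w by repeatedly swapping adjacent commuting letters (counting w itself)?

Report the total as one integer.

5

#0=p has no predecessor
#1=p depends on [0:p]
#2=p depends on [1:p]
#3=p depends on [2:p]
#4=u has no predecessor
sources: [0:p, 4:u]
N(rest) = Σ N(rest − s) over sources s of rest; N(one piece) = 1:
  size 1 → [3]=1  [4]=1
  size 2 → [2,3]=1  [3,4]=2
  size 3 → [1,2,3]=1  [2,3,4]=3
  first=0(p) contributes 4
  first=4(u) contributes 1
|[w]| = 5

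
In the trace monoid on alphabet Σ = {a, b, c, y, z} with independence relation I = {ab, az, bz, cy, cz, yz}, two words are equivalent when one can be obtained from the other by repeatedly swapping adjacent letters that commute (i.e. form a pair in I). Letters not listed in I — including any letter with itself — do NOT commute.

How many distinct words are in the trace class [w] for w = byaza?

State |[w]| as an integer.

5

0(b) covers ∅
1(y) covers 0:b
2(a) covers 1:y
3(z) covers ∅
4(a) covers 2:a
floor of heap: 0:b, 3:z
completions by unplaced set U, small U first (add the entries for U minus each lowest piece of U):
  |U|=1: {3}:1  {4}:1
  |U|=2: {2,4}:1  {3,4}:2
  |U|=3: {1,2,4}:1  {2,3,4}:3
  start at 0(b): 4
  start at 3(z): 1
sum over floor = 5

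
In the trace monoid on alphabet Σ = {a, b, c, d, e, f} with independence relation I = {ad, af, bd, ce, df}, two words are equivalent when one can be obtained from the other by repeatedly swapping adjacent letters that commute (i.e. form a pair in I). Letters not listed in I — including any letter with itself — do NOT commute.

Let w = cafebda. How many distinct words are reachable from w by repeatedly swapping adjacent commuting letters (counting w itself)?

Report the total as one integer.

6

0(c) covers ∅
1(a) covers 0:c
2(f) covers 0:c
3(e) covers 1:a, 2:f
4(b) covers 3:e
5(d) covers 3:e
6(a) covers 4:b
floor of heap: 0:c
completions by unplaced set U, small U first (add the entries for U minus each lowest piece of U):
  |U|=1: {5}:1  {6}:1
  |U|=2: {4,6}:1  {5,6}:2
  |U|=3: {4,5,6}:3
  |U|=4: {3,4,5,6}:3
  |U|=5: {1,3,4,5,6}:3  {2,3,4,5,6}:3
  start at 0(c): 6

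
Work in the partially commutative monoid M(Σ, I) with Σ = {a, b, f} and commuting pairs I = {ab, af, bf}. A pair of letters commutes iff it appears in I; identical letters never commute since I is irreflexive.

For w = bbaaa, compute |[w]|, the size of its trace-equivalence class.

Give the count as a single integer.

10

#0=b has no predecessor
#1=b depends on [0:b]
#2=a has no predecessor
#3=a depends on [2:a]
#4=a depends on [3:a]
sources: [0:b, 2:a]
N(rest) = Σ N(rest − s) over sources s of rest; N(one piece) = 1:
  size 1 → [1]=1  [4]=1
  size 2 → [0,1]=1  [1,4]=2  [3,4]=1
  size 3 → [0,1,4]=3  [1,3,4]=3  [2,3,4]=1
  first=0(b) contributes 4
  first=2(a) contributes 6
|[w]| = 10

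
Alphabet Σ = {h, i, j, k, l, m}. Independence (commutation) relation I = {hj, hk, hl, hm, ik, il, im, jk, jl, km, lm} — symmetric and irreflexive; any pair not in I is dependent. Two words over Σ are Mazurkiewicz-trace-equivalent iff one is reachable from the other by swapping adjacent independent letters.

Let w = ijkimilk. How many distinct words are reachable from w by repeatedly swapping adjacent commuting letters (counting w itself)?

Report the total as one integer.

drop 0:i onto floor
drop 1:j onto {0:i}
drop 2:k onto floor
drop 3:i onto {1:j}
drop 4:m onto {1:j}
drop 5:i onto {3:i}
drop 6:l onto {2:k}
drop 7:k onto {6:l}
ground layer = {0:i, 2:k}
drop-orders for the pieces not yet dropped (sum over which currently-grounded one goes next):
  1 to go: {4} 1  {5} 1  {7} 1
  2 to go: {3,5} 1  {4,5} 2  {4,7} 2  {5,7} 2  {6,7} 1
  3 to go: {2,6,7} 1  {3,4,5} 3  {3,5,7} 3  {4,5,7} 6  {4,6,7} 3  {5,6,7} 3
  4 to go: {1,3,4,5} 3  {2,4,6,7} 4  {2,5,6,7} 4  {3,4,5,7} 12  {3,5,6,7} 6  {4,5,6,7} 12
  5 to go: {0,1,3,4,5} 3  {1,3,4,5,7} 15  {2,3,5,6,7} 10  {2,4,5,6,7} 20  {3,4,5,6,7} 30
  6 to go: {0,1,3,4,5,7} 18  {1,3,4,5,6,7} 45  {2,3,4,5,6,7} 60
  if 0:i drops first: 105 orders
  if 2:k drops first: 63 orders
heap linearizations: 168

168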